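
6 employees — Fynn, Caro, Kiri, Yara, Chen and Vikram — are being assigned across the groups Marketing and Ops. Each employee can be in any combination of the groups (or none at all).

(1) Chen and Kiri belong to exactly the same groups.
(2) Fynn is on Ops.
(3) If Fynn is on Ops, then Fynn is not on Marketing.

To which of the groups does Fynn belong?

Fynn: Ops

From (2): Fynn ∈ Ops.
(3): Fynn ∉ Marketing.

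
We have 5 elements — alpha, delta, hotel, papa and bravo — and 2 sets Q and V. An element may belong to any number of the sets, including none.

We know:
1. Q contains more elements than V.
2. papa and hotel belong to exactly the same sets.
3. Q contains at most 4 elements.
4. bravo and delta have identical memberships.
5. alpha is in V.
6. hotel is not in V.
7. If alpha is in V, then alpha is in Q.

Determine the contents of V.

V = {alpha}

From (5): alpha ∈ V.
From (6): hotel ∉ V.
(2): papa matches hotel: papa ∉ V.
(7): alpha ∈ Q.
Suppose delta ∈ V: no assignment then satisfies all the clues, so delta ∉ V.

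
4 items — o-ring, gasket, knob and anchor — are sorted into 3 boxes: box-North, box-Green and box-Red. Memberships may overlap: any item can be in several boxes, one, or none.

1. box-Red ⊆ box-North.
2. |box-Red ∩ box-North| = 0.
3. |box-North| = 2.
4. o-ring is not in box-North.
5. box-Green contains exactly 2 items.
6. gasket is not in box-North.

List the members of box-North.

box-North = {anchor, knob}

From (4): o-ring ∉ box-North.
From (6): gasket ∉ box-North.
(1) contrapositive: o-ring ∉ box-Red.
(1) contrapositive: gasket ∉ box-Red.
(3): only 2 candidates remain for box-North, so all are in.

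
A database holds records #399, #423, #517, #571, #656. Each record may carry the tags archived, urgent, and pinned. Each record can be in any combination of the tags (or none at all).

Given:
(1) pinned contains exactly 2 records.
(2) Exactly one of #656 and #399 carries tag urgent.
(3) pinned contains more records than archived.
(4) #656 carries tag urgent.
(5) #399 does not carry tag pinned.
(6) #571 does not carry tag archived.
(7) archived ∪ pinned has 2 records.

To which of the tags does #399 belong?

From (4): #656 ∈ urgent.
From (5): #399 ∉ pinned.
From (6): #571 ∉ archived.
(2) (exactly one): #399 ∉ urgent.
Suppose #399 ∈ archived: no assignment then satisfies all the clues, so #399 ∉ archived.

#399: none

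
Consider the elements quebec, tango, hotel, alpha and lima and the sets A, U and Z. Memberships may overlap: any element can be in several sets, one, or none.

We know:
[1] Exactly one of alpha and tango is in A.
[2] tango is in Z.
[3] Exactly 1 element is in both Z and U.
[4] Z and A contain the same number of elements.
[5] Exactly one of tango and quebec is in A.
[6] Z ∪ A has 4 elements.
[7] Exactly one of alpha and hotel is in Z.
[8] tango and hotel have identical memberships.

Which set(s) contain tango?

tango: A, Z

From (2): tango ∈ Z.
(8): hotel matches tango: hotel ∈ Z.
(7) (exactly one): alpha ∉ Z.
Suppose tango ∉ A: no assignment then satisfies all the clues, so tango ∈ A.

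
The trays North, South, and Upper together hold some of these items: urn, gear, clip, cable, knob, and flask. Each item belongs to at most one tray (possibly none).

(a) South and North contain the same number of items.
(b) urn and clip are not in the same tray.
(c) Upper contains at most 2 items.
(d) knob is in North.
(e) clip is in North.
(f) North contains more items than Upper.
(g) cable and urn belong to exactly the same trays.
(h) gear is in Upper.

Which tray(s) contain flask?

flask: none

From (d): knob ∈ North.
From (e): clip ∈ North.
From (h): gear ∈ Upper.
(b): urn ∉ North.
(g): cable matches urn: cable ∉ North.
Suppose flask ∈ North: no assignment then satisfies all the clues, so flask ∉ North.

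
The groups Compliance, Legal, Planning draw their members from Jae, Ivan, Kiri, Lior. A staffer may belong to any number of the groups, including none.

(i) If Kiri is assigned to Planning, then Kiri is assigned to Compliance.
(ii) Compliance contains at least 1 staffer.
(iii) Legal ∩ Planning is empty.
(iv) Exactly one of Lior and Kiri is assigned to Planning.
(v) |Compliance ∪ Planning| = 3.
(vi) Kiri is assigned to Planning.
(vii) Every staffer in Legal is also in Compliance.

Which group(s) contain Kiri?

Kiri: Compliance, Planning

From (vi): Kiri ∈ Planning.
(i): Kiri ∈ Compliance.
(iii) (disjoint): Kiri ∉ Legal.
(iv) (exactly one): Lior ∉ Planning.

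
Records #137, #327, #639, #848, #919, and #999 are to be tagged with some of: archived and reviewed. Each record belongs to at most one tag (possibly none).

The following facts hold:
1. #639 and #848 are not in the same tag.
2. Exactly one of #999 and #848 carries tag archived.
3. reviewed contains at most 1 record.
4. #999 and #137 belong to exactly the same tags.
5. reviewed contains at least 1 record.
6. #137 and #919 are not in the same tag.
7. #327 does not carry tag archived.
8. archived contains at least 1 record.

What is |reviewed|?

1

From (7): #327 ∉ archived.
Suppose #137 ∈ reviewed: no assignment then satisfies all the clues, so #137 ∉ reviewed.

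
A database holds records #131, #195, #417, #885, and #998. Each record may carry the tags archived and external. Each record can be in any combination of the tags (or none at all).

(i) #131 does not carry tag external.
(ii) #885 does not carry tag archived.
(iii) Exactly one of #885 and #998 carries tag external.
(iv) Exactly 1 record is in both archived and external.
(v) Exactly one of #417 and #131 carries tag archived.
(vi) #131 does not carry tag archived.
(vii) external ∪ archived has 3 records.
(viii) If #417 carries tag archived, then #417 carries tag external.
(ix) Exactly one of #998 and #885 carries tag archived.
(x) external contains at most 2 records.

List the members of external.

external = {#417, #885}

From (i): #131 ∉ external.
From (ii): #885 ∉ archived.
From (vi): #131 ∉ archived.
(v) (exactly one): #417 ∈ archived.
(viii): #417 ∈ external.
(ix) (exactly one): #998 ∈ archived.
Suppose #195 ∈ external: no assignment then satisfies all the clues, so #195 ∉ external.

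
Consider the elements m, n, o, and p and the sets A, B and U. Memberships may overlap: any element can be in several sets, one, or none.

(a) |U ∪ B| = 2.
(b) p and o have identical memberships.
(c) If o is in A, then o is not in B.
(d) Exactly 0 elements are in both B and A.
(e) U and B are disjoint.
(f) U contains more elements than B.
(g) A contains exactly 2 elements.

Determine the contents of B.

B = {}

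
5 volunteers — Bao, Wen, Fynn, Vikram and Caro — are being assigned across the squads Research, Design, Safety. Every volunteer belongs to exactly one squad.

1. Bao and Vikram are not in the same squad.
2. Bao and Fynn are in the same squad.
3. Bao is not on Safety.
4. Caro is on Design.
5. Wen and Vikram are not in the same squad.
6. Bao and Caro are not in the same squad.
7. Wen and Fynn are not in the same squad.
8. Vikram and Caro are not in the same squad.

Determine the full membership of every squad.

Research = {Bao, Fynn}; Design = {Caro, Wen}; Safety = {Vikram}

From (3): Bao ∉ Safety.
From (4): Caro ∈ Design.
(2): Fynn matches Bao: Fynn ∉ Safety.
(6): Bao ∉ Design.
(8): Vikram ∉ Design.
Only one squad left: Bao ∈ Research.
(1): Vikram ∉ Research.
(2): Fynn matches Bao: Fynn ∈ Research.
(7): Wen ∉ Research.
Only one squad left: Vikram ∈ Safety.
(5): Wen ∉ Safety.
Only one squad left: Wen ∈ Design.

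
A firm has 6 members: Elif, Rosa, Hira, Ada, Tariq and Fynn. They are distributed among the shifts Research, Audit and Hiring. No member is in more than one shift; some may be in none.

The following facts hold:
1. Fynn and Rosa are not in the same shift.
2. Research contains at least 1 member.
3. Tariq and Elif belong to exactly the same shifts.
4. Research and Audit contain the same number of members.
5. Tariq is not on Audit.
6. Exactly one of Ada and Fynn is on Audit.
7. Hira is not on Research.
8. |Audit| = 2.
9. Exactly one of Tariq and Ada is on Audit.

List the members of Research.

Research = {Elif, Tariq}

From (5): Tariq ∉ Audit.
From (7): Hira ∉ Research.
(3): Elif matches Tariq: Elif ∉ Audit.
(9) (exactly one): Ada ∈ Audit.
(6) (exactly one): Fynn ∉ Audit.
Suppose Elif ∉ Research: no assignment then satisfies all the clues, so Elif ∈ Research.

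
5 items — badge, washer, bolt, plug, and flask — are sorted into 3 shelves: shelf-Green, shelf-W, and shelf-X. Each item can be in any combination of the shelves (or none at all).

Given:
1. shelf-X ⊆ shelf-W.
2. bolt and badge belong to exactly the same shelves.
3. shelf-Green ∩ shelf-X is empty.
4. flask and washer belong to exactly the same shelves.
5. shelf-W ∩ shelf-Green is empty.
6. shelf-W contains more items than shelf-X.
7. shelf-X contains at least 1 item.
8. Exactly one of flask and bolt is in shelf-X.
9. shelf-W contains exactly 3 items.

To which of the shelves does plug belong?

plug: shelf-W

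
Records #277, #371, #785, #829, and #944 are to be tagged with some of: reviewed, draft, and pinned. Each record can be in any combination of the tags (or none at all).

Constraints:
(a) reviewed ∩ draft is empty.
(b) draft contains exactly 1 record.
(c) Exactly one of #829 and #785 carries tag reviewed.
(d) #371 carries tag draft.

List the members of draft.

draft = {#371}

From (d): #371 ∈ draft.
(a) (disjoint): #371 ∉ reviewed.
(b): draft already has 1, so the rest are out.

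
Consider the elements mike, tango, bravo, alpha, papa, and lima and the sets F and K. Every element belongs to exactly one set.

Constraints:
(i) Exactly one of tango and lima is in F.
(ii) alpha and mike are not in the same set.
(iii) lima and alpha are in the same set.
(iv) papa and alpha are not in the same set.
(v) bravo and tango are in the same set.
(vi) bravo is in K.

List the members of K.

From (vi): bravo ∈ K.
(v): tango matches bravo: tango ∉ F.
(v): tango matches bravo: tango ∈ K.
(i) (exactly one): lima ∈ F.
(iii): alpha matches lima: alpha ∈ F.
(iv): papa ∉ F.
Only one set left: papa ∈ K.
(ii): mike ∉ F.
Only one set left: mike ∈ K.

K = {bravo, mike, papa, tango}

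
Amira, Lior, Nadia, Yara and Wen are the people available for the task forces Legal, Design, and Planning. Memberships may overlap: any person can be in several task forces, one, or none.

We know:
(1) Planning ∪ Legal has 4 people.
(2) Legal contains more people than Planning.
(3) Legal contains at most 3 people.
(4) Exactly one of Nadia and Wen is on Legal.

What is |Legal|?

3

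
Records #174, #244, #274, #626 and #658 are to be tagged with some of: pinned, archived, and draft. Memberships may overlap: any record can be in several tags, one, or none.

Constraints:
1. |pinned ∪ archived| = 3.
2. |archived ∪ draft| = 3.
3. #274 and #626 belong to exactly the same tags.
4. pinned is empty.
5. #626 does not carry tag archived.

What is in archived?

archived = {#174, #244, #658}

From (5): #626 ∉ archived.
(3): #274 matches #626: #274 ∉ archived.
(4): pinned already has 0, so the rest are out.
Suppose #174 ∉ archived: no assignment then satisfies all the clues, so #174 ∈ archived.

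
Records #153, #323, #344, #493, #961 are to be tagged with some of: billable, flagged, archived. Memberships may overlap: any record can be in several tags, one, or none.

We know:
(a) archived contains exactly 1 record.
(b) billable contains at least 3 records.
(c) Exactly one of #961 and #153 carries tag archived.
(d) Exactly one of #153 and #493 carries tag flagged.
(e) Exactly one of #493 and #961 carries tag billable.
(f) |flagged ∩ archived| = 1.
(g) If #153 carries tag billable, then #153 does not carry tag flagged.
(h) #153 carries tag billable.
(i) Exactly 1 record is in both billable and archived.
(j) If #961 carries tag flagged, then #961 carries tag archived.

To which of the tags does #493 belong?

#493: flagged

From (h): #153 ∈ billable.
(g): #153 ∉ flagged.
(d) (exactly one): #493 ∈ flagged.
Suppose #493 ∈ billable: no assignment then satisfies all the clues, so #493 ∉ billable.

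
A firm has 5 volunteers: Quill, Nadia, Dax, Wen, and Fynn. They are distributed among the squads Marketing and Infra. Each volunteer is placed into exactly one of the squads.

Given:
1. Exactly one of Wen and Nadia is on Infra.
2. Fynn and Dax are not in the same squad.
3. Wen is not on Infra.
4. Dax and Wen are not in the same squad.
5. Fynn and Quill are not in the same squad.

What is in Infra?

From (3): Wen ∉ Infra.
(1) (exactly one): Nadia ∈ Infra.
Only one squad left: Wen ∈ Marketing.
(4): Dax ∉ Marketing.
Only one squad left: Dax ∈ Infra.
(2): Fynn ∉ Infra.
Only one squad left: Fynn ∈ Marketing.
(5): Quill ∉ Marketing.
Only one squad left: Quill ∈ Infra.

Infra = {Dax, Nadia, Quill}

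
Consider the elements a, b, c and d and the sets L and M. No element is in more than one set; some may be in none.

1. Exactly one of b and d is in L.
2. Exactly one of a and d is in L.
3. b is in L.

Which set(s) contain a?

a: L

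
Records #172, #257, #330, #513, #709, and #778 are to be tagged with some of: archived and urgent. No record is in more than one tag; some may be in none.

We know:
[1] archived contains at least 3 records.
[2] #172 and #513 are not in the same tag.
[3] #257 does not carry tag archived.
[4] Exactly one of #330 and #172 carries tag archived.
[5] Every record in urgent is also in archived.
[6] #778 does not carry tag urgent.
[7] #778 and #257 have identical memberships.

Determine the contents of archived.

archived = {#330, #513, #709}

From (3): #257 ∉ archived.
From (6): #778 ∉ urgent.
(5) contrapositive: #257 ∉ urgent.
(7): #778 matches #257: #778 ∉ archived.
Suppose #172 ∈ archived: no assignment then satisfies all the clues, so #172 ∉ archived.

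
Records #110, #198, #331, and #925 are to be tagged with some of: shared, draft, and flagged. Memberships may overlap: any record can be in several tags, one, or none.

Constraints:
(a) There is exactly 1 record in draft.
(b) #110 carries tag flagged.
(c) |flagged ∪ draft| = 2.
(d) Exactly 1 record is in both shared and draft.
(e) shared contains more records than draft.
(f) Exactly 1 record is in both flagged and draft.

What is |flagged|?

2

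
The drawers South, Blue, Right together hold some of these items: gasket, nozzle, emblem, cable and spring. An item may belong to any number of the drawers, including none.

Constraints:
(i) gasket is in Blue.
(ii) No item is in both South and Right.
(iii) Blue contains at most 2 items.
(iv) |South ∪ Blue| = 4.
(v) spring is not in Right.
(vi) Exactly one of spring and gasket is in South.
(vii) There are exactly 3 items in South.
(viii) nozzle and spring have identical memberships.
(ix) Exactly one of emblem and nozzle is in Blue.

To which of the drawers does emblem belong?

emblem: Blue, South

From (i): gasket ∈ Blue.
From (v): spring ∉ Right.
(viii): nozzle matches spring: nozzle ∉ Right.
Suppose emblem ∉ South: no assignment then satisfies all the clues, so emblem ∈ South.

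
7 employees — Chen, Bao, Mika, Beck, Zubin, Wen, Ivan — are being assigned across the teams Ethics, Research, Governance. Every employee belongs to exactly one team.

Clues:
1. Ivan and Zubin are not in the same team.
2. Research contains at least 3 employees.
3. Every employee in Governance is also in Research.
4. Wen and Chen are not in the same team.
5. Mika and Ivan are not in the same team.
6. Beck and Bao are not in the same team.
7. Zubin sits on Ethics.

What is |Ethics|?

4

From (7): Zubin ∈ Ethics.
(1): Ivan ∉ Ethics.
Suppose Chen ∈ Governance: no assignment then satisfies all the clues, so Chen ∉ Governance.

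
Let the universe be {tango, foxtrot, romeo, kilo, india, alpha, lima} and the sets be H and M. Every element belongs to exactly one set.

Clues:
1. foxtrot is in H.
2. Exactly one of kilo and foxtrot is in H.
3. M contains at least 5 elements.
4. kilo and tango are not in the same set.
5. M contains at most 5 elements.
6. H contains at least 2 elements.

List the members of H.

From (1): foxtrot ∈ H.
(2) (exactly one): kilo ∉ H.
Only one set left: kilo ∈ M.
(4): tango ∉ M.
Only one set left: tango ∈ H.
(3): only 5 candidates remain for M, so all are in.

H = {foxtrot, tango}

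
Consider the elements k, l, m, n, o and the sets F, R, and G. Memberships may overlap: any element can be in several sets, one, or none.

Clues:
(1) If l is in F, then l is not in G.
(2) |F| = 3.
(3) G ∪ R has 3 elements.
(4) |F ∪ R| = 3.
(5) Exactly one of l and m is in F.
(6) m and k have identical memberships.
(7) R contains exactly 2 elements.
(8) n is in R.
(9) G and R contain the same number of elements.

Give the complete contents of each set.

F = {l, n, o}; R = {l, n}; G = {n, o}

From (8): n ∈ R.
Suppose k ∈ F: no assignment then satisfies all the clues, so k ∉ F.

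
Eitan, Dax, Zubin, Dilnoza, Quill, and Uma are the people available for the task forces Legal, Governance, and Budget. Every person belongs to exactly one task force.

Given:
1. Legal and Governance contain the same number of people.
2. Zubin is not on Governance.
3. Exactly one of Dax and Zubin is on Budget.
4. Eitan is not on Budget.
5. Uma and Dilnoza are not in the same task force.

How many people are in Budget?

From (2): Zubin ∉ Governance.
From (4): Eitan ∉ Budget.

2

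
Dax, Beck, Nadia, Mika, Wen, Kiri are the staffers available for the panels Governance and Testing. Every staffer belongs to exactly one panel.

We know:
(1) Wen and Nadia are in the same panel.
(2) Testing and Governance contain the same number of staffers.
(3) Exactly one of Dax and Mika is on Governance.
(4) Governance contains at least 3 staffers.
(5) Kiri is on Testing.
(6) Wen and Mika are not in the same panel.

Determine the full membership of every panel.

Governance = {Dax, Nadia, Wen}; Testing = {Beck, Kiri, Mika}

From (5): Kiri ∈ Testing.
Suppose Dax ∉ Governance: no assignment then satisfies all the clues, so Dax ∈ Governance.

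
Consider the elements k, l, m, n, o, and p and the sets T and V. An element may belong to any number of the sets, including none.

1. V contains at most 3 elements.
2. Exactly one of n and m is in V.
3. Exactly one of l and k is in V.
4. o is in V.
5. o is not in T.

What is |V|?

3

From (4): o ∈ V.
From (5): o ∉ T.
Suppose p ∈ V: no assignment then satisfies all the clues, so p ∉ V.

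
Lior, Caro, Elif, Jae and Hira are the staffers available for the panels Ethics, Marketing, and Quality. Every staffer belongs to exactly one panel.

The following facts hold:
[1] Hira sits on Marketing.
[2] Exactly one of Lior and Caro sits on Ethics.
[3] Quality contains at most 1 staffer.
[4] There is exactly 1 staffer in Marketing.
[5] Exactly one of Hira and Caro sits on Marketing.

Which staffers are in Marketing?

From (1): Hira ∈ Marketing.
(4): Marketing already has 1, so the rest are out.

Marketing = {Hira}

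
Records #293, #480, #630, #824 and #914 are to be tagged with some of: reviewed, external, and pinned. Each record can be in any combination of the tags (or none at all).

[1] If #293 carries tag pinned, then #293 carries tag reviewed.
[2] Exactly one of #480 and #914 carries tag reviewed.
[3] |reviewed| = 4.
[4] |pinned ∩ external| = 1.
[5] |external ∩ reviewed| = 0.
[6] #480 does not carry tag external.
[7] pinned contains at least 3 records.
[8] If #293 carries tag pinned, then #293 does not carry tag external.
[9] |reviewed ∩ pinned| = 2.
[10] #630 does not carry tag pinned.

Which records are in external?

external = {#914}

From (6): #480 ∉ external.
From (10): #630 ∉ pinned.
Suppose #293 ∈ external: no assignment then satisfies all the clues, so #293 ∉ external.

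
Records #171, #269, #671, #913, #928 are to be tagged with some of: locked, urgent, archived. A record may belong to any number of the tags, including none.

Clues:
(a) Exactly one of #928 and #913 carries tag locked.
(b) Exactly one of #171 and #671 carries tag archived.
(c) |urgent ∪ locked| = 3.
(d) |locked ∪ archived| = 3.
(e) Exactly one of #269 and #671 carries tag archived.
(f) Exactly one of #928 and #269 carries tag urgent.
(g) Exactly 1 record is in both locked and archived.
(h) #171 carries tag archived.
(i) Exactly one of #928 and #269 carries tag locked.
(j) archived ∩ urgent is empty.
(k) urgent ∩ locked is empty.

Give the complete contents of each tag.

locked = {#269, #913}; urgent = {#928}; archived = {#171, #269}

From (h): #171 ∈ archived.
(b) (exactly one): #671 ∉ archived.
(e) (exactly one): #269 ∈ archived.
(j) (disjoint): #171 ∉ urgent.
(j) (disjoint): #269 ∉ urgent.
(f) (exactly one): #928 ∈ urgent.
(j) (disjoint): #928 ∉ archived.
(k) (disjoint): #928 ∉ locked.
(a) (exactly one): #913 ∈ locked.
(i) (exactly one): #269 ∈ locked.
(k) (disjoint): #913 ∉ urgent.
Suppose #171 ∈ locked: no assignment then satisfies all the clues, so #171 ∉ locked.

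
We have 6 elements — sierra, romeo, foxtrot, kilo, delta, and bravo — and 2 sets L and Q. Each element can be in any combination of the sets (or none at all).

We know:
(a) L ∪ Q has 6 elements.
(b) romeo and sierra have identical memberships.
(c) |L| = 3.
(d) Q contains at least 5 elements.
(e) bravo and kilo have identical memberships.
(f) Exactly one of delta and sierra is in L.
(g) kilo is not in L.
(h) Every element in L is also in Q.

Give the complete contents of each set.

From (g): kilo ∉ L.
(e): bravo matches kilo: bravo ∉ L.
Suppose sierra ∉ L: no assignment then satisfies all the clues, so sierra ∈ L.

L = {foxtrot, romeo, sierra}; Q = {bravo, delta, foxtrot, kilo, romeo, sierra}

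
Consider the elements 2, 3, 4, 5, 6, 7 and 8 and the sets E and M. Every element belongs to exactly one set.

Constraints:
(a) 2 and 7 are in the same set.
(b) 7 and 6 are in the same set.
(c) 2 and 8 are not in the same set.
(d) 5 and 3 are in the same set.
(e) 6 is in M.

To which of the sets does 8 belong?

8: E

From (e): 6 ∈ M.
(b): 7 matches 6: 7 ∉ E.
(b): 7 matches 6: 7 ∈ M.
(a): 2 matches 7: 2 ∉ E.
(a): 2 matches 7: 2 ∈ M.
(c): 8 ∉ M.
Only one set left: 8 ∈ E.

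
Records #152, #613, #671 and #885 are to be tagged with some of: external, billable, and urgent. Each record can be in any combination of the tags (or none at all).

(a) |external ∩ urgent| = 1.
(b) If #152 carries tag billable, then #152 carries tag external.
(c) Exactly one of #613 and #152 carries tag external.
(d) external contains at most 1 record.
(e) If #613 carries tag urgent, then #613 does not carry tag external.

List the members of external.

external = {#152}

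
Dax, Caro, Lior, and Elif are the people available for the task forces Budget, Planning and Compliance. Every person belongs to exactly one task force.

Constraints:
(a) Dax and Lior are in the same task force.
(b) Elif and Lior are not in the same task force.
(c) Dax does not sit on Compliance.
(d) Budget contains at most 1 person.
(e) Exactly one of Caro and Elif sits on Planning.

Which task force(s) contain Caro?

Caro: Planning

From (c): Dax ∉ Compliance.
(a): Lior matches Dax: Lior ∉ Compliance.
Suppose Caro ∈ Budget: no assignment then satisfies all the clues, so Caro ∉ Budget.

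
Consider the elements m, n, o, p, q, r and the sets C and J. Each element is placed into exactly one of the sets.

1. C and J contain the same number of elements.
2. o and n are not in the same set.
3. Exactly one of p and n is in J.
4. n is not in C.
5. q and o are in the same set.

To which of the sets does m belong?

m: J

From (4): n ∉ C.
Only one set left: n ∈ J.
(2): o ∉ J.
(3) (exactly one): p ∉ J.
(5): q matches o: q ∉ J.
Only one set left: o ∈ C.
Only one set left: p ∈ C.
Only one set left: q ∈ C.
Suppose m ∈ C: no assignment then satisfies all the clues, so m ∉ C.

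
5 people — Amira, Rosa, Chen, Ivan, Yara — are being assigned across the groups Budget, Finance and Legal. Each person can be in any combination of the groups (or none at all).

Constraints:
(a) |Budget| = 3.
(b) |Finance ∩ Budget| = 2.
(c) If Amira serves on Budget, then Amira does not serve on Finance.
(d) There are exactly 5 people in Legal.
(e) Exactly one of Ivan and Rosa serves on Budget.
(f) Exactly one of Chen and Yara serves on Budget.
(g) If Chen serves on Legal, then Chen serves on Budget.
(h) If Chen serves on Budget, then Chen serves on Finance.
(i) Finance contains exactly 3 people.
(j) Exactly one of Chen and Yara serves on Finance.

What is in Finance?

Finance = {Chen, Ivan, Rosa}

(d): only 5 candidates remain for Legal, so all are in.
(g): Chen ∈ Budget.
(h): Chen ∈ Finance.
(j) (exactly one): Yara ∉ Finance.
(f) (exactly one): Yara ∉ Budget.
Suppose Amira ∈ Finance: no assignment then satisfies all the clues, so Amira ∉ Finance.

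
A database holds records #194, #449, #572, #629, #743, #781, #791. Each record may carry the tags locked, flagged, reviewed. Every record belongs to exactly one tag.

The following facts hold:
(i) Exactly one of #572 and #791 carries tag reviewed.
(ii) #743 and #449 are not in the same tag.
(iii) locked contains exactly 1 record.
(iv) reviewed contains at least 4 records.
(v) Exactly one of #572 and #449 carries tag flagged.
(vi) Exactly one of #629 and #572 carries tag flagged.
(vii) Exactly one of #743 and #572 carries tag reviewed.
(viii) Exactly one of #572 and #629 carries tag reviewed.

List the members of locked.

locked = {#449}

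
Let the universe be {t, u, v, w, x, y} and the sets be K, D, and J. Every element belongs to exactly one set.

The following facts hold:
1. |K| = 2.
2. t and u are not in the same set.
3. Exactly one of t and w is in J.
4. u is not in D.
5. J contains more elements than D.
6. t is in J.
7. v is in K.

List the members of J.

J = {t, x, y}

From (4): u ∉ D.
From (6): t ∈ J.
From (7): v ∈ K.
(2): u ∉ J.
(3) (exactly one): w ∉ J.
Only one set left: u ∈ K.
(1): K already has 2, so the rest are out.
Only one set left: w ∈ D.
Suppose x ∉ J: no assignment then satisfies all the clues, so x ∈ J.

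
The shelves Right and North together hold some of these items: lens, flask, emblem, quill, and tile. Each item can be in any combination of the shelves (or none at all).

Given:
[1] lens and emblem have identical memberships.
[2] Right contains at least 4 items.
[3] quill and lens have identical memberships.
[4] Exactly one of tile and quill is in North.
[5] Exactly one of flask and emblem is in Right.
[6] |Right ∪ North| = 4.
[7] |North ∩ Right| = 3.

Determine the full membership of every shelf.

Right = {emblem, lens, quill, tile}; North = {emblem, lens, quill}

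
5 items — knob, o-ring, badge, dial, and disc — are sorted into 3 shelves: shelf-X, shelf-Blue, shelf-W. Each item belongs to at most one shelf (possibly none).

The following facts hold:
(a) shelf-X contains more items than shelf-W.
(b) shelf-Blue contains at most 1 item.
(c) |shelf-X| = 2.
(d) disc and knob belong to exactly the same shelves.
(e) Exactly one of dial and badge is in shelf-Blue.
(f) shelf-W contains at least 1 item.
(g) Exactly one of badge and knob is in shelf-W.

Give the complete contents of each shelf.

shelf-X = {disc, knob}; shelf-Blue = {dial}; shelf-W = {badge}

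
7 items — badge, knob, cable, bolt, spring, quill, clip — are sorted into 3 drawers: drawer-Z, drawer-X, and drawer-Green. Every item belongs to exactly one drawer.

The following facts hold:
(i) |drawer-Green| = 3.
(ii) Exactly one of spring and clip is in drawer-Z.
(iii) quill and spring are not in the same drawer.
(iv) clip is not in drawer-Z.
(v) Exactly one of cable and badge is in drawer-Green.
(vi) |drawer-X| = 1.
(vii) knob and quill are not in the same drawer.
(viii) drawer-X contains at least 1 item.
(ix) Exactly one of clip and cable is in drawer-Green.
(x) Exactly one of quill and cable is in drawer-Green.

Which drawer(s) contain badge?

badge: drawer-Green

From (iv): clip ∉ drawer-Z.
(ii) (exactly one): spring ∈ drawer-Z.
(iii): quill ∉ drawer-Z.
Suppose badge ∈ drawer-Z: no assignment then satisfies all the clues, so badge ∉ drawer-Z.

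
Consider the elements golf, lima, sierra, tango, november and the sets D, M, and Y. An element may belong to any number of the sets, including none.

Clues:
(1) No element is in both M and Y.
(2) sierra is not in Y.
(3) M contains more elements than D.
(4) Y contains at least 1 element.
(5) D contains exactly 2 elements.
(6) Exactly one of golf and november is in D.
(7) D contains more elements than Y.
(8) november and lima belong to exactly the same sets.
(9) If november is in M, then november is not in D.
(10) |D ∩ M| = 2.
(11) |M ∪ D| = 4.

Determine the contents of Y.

Y = {tango}

From (2): sierra ∉ Y.
Suppose golf ∈ Y: no assignment then satisfies all the clues, so golf ∉ Y.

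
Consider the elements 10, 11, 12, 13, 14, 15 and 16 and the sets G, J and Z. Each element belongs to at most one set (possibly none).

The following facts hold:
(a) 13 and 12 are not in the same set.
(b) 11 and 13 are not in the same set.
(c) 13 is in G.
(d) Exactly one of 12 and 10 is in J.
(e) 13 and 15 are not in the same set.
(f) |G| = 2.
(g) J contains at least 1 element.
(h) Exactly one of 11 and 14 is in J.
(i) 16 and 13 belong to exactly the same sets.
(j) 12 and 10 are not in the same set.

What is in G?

G = {13, 16}

From (c): 13 ∈ G.
(a): 12 ∉ G.
(b): 11 ∉ G.
(e): 15 ∉ G.
(i): 16 matches 13: 16 ∈ G.
(f): G already has 2, so the rest are out.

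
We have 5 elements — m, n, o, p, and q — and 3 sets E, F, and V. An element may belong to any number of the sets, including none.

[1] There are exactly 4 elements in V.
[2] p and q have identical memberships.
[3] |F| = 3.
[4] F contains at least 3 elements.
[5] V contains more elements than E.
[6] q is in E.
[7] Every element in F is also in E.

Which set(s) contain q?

From (6): q ∈ E.
(2): p matches q: p ∈ E.
Suppose q ∉ F: no assignment then satisfies all the clues, so q ∈ F.

q: E, F, V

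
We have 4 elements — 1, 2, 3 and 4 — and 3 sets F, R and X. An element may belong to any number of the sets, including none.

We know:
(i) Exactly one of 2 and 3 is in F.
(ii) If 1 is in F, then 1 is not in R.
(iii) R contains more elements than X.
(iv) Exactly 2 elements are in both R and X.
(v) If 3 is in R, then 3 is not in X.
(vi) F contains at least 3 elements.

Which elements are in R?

R = {2, 3, 4}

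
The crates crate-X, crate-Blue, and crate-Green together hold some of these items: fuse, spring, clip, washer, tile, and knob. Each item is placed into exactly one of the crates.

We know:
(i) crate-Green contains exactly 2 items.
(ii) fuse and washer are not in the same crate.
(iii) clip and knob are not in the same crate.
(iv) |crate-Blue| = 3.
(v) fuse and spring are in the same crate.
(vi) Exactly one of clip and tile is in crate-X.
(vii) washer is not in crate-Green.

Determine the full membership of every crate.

crate-X = {clip}; crate-Blue = {knob, tile, washer}; crate-Green = {fuse, spring}

From (vii): washer ∉ crate-Green.
Suppose fuse ∈ crate-X: no assignment then satisfies all the clues, so fuse ∉ crate-X.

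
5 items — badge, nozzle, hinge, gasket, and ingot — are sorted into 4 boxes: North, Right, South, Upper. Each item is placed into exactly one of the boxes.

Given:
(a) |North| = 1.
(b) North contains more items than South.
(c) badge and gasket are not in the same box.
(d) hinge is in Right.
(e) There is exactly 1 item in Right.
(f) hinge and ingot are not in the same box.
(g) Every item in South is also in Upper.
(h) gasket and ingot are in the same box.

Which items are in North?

North = {badge}

From (d): hinge ∈ Right.
(e): Right already has 1, so the rest are out.
Suppose badge ∉ North: no assignment then satisfies all the clues, so badge ∈ North.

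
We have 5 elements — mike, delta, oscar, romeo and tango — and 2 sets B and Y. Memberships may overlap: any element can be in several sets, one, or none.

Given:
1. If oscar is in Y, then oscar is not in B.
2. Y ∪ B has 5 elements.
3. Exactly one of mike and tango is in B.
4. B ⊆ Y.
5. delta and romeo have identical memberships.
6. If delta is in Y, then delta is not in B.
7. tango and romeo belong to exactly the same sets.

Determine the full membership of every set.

B = {mike}; Y = {delta, mike, oscar, romeo, tango}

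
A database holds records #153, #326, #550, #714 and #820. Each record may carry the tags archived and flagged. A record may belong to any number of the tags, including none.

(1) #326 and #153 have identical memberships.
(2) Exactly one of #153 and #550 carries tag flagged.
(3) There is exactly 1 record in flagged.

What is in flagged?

flagged = {#550}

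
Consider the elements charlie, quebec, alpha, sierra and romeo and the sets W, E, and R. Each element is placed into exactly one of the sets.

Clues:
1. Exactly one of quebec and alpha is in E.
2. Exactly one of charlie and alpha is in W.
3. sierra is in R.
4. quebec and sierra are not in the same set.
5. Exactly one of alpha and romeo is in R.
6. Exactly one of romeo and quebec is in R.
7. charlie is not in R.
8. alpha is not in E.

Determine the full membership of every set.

From (3): sierra ∈ R.
From (7): charlie ∉ R.
From (8): alpha ∉ E.
(1) (exactly one): quebec ∈ E.
(6) (exactly one): romeo ∈ R.
(5) (exactly one): alpha ∉ R.
Only one set left: alpha ∈ W.
(2) (exactly one): charlie ∉ W.
Only one set left: charlie ∈ E.

W = {alpha}; E = {charlie, quebec}; R = {romeo, sierra}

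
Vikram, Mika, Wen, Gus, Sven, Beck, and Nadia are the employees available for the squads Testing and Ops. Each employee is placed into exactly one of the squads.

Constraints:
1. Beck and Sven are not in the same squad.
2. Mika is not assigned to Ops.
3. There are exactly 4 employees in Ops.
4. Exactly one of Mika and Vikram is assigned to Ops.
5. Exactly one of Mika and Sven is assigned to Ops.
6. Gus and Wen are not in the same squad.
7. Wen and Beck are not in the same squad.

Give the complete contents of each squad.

From (2): Mika ∉ Ops.
(4) (exactly one): Vikram ∈ Ops.
(5) (exactly one): Sven ∈ Ops.
Only one squad left: Mika ∈ Testing.
(1): Beck ∉ Ops.
Only one squad left: Beck ∈ Testing.
(7): Wen ∉ Testing.
Only one squad left: Wen ∈ Ops.
(6): Gus ∉ Ops.
Only one squad left: Gus ∈ Testing.
(3): only 4 candidates remain for Ops, so all are in.

Testing = {Beck, Gus, Mika}; Ops = {Nadia, Sven, Vikram, Wen}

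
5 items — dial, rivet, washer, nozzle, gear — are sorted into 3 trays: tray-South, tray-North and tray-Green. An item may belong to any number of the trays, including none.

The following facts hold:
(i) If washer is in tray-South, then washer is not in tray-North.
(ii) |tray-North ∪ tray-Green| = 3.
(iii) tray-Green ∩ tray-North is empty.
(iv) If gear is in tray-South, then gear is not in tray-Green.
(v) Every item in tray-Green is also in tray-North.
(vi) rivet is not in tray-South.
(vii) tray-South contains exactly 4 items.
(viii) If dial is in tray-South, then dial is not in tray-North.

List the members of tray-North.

tray-North = {gear, nozzle, rivet}

From (vi): rivet ∉ tray-South.
(vii): only 4 candidates remain for tray-South, so all are in.
(viii): dial ∉ tray-North.
(i): washer ∉ tray-North.
(iv): gear ∉ tray-Green.
(v) contrapositive: dial ∉ tray-Green.
(v) contrapositive: washer ∉ tray-Green.
Suppose rivet ∉ tray-North: no assignment then satisfies all the clues, so rivet ∈ tray-North.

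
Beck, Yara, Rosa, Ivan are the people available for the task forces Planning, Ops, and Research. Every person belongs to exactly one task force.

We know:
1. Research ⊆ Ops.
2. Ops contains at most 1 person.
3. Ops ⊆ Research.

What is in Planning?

Planning = {Beck, Ivan, Rosa, Yara}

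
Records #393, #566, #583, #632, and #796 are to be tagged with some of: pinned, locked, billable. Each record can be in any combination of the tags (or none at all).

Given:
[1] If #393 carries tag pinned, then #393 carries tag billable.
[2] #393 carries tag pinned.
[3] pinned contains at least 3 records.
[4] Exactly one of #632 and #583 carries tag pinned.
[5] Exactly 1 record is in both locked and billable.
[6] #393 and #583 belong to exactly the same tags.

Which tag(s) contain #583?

#583: billable, pinned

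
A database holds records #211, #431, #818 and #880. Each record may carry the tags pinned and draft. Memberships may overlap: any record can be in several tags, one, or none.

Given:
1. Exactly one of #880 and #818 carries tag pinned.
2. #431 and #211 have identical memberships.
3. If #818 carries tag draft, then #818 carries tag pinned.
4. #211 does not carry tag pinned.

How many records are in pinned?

1

From (4): #211 ∉ pinned.
(2): #431 matches #211: #431 ∉ pinned.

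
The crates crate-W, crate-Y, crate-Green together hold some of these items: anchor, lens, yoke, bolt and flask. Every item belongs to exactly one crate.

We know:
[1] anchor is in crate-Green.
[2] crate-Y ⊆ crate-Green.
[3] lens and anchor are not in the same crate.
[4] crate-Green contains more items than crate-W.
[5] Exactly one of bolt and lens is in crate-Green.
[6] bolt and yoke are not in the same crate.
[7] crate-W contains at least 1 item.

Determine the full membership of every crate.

From (1): anchor ∈ crate-Green.
(3): lens ∉ crate-Green.
(5) (exactly one): bolt ∈ crate-Green.
(6): yoke ∉ crate-Green.
(2) contrapositive: lens ∉ crate-Y.
(2) contrapositive: yoke ∉ crate-Y.
Only one crate left: lens ∈ crate-W.
Only one crate left: yoke ∈ crate-W.
Suppose flask ∈ crate-W: no assignment then satisfies all the clues, so flask ∉ crate-W.

crate-W = {lens, yoke}; crate-Y = {}; crate-Green = {anchor, bolt, flask}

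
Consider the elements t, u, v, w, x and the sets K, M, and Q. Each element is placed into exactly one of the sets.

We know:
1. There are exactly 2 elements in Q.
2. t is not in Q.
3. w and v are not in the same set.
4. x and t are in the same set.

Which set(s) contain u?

u: Q

From (2): t ∉ Q.
(4): x matches t: x ∉ Q.
Suppose u ∈ K: no assignment then satisfies all the clues, so u ∉ K.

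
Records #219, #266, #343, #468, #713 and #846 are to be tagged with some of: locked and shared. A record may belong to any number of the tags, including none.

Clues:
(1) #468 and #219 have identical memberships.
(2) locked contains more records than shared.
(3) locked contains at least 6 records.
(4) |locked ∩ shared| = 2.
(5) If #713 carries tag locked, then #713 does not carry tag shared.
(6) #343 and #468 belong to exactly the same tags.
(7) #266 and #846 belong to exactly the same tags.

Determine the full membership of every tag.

locked = {#219, #266, #343, #468, #713, #846}; shared = {#266, #846}

(3): only 6 candidates remain for locked, so all are in.
(5): #713 ∉ shared.
Suppose #219 ∈ shared: no assignment then satisfies all the clues, so #219 ∉ shared.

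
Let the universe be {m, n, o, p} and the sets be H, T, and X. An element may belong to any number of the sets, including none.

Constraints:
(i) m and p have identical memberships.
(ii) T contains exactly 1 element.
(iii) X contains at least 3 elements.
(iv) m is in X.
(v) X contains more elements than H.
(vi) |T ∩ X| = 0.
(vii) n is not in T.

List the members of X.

From (iv): m ∈ X.
From (vii): n ∉ T.
(i): p matches m: p ∈ X.
Suppose n ∉ X: no assignment then satisfies all the clues, so n ∈ X.

X = {m, n, p}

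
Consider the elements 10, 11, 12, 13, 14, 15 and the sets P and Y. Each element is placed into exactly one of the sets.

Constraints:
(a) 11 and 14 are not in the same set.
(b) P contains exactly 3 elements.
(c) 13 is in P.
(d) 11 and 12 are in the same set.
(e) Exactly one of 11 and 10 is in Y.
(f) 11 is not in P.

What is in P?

From (c): 13 ∈ P.
From (f): 11 ∉ P.
(d): 12 matches 11: 12 ∉ P.
Only one set left: 11 ∈ Y.
Only one set left: 12 ∈ Y.
(a): 14 ∉ Y.
(e) (exactly one): 10 ∉ Y.
Only one set left: 10 ∈ P.
Only one set left: 14 ∈ P.
(b): P already has 3, so the rest are out.
Only one set left: 15 ∈ Y.

P = {10, 13, 14}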